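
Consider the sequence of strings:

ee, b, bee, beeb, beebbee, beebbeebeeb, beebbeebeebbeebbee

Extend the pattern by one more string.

beebbeebeebbeebbeebeebbeebeeb

Each term (from the third on) is the previous term followed by the one before it: term 3 = b·ee = bee.
Continuing: beebbeebeebbeebbee · beebbeebeeb gives term 8.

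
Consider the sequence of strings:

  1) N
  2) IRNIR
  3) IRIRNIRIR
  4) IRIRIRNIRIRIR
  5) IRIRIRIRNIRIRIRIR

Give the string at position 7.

IRIRIRIRIRIRNIRIRIRIRIRIR

Each term wraps the previous one in IR on the left and IR on the right.
From IRIRIRIRNIRIRIRIR, 2 further steps: IRIRIRIRNIRIRIRIR → IRIRIRIRIRNIRIRIRIRIR → (answer).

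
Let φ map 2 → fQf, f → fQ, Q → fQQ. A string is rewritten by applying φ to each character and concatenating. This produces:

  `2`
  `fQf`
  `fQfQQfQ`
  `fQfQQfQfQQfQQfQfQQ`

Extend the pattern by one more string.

fQfQQfQfQQfQQfQfQQfQfQQfQQfQfQQfQQfQfQQfQfQQfQQ

Replace each of the 18 characters of fQfQQfQfQQfQQfQfQQ in place — fQ fQQ fQ fQQ fQQ fQ fQQ fQ fQQ fQQ fQ fQQ fQQ fQ fQQ fQ fQQ fQQ — and concatenate.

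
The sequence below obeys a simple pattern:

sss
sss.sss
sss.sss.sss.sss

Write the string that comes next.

Each string is two copies of the previous one joined by '.'.
So the next term is two copies of sss.sss.sss.sss with '.' between the halves.

sss.sss.sss.sss.sss.sss.sss.sss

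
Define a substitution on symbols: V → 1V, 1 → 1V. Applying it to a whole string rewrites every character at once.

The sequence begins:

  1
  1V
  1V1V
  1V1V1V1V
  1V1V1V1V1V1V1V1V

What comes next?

Rewriting the 16 symbols of 1V1V1V1V1V1V1V1V one by one yields 1V 1V 1V 1V 1V 1V 1V 1V 1V 1V 1V 1V 1V 1V 1V 1V; concatenated:

1V1V1V1V1V1V1V1V1V1V1V1V1V1V1V1V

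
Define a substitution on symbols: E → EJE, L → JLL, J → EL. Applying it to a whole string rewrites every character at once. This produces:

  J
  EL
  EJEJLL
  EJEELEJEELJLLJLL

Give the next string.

EJEELEJEEJEJLLEJEELEJEEJEJLLELJLLJLLELJLLJLL

Applying the rule to each of the 16 symbols of EJEELEJEELJLLJLL gives the pieces EJE EL EJE EJE JLL EJE EL EJE EJE JLL EL JLL JLL EL JLL JLL, which concatenate to the answer.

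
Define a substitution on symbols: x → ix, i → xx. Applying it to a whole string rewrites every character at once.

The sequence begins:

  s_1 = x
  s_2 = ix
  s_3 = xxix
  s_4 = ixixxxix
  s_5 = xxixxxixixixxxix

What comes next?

Rewriting the 16 symbols of xxixxxixixixxxix one by one yields ix ix xx ix ix ix xx ix xx ix xx ix ix ix xx ix; concatenated:

ixixxxixixixxxixxxixxxixixixxxix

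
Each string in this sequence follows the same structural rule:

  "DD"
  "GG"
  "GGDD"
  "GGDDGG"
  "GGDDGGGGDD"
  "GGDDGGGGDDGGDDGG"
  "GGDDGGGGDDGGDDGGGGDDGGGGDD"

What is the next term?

GGDDGGGGDDGGDDGGGGDDGGGGDDGGDDGGGGDDGGDDGG

This is a Fibonacci-style word recurrence s(k) = s(k−1)·s(k−2): e.g. GG·DD = GGDD.
So term 8 is GGDDGGGGDDGGDDGGGGDDGGGGDD·GGDDGGGGDDGGDDGG.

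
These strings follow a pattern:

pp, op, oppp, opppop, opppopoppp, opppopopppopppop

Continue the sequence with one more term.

This is a Fibonacci-style word recurrence s(k) = s(k−1)·s(k−2): e.g. op·pp = oppp.
Continuing: opppopopppopppop · opppopoppp gives term 7.

opppopopppopppopopppopoppp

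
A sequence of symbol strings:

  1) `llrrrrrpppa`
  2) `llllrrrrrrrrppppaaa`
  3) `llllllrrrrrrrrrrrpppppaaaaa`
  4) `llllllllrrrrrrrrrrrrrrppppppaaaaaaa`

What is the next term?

Term n consists of 2n l's, followed by 3n+2 r's, followed by n+2 p's, followed by 2n-1 a's (n = 1, 2, …).
For the next term, n = 5, so the run lengths are 10, 17, 7, 9.

llllllllllrrrrrrrrrrrrrrrrrpppppppaaaaaaaaa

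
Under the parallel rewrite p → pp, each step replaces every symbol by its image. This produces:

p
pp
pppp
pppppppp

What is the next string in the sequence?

pppppppppppppppp

Apply φ to pppppppp symbol by symbol: p→pp, p→pp, p→pp, p→pp, p→pp, p→pp, p→pp, p→pp; joined: pp pp pp pp pp pp pp pp.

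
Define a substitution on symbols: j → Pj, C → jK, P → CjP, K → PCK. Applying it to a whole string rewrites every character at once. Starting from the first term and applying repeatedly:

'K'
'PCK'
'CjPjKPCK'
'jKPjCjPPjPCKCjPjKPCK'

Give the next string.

PjPCKCjPPjjKPjCjPCjPPjCjPjKPCKjKPjCjPPjPCKCjPjKPCK

φ(jKPjCjPPjPCKCjPjKPCK) expands symbol-by-symbol to Pj PCK CjP Pj jK Pj CjP CjP Pj CjP jK PCK jK Pj CjP Pj PCK CjP jK PCK; joining the 20 pieces gives the next term.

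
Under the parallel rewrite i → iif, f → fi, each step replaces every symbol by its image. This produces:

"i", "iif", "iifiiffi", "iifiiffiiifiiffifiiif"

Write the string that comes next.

φ(iifiiffiiifiiffifiiif) expands symbol-by-symbol to iif iif fi iif iif fi fi iif iif iif fi iif iif fi fi iif fi iif iif iif fi; joining the 21 pieces gives the next term.

iifiiffiiifiiffifiiifiifiiffiiifiiffifiiiffiiifiifiiffi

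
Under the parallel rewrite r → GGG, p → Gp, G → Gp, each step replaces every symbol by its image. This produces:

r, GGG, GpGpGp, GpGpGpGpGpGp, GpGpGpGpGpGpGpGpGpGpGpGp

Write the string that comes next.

GpGpGpGpGpGpGpGpGpGpGpGpGpGpGpGpGpGpGpGpGpGpGpGp

Applying the rule to each of the 24 symbols of GpGpGpGpGpGpGpGpGpGpGpGp gives the pieces Gp Gp Gp Gp Gp Gp Gp Gp Gp Gp Gp Gp Gp Gp Gp Gp Gp Gp Gp Gp Gp Gp Gp Gp, which concatenate to the answer.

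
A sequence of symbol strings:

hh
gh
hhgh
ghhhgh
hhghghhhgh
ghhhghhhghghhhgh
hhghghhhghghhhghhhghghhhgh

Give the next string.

From term 3 onward, concatenate the second-to-last term with the last: hh·gh = hhgh, gh·hhgh = ghhhgh, …
The next term joins ghhhghhhghghhhgh and hhghghhhghghhhghhhghghhhgh.

ghhhghhhghghhhghhhghghhhghghhhghhhghghhhgh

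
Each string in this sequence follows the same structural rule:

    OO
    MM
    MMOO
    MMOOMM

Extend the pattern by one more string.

MMOOMMMMOO

Each term (from the third on) is the previous term followed by the one before it: term 3 = MM·OO = MMOO.
The next term joins MMOOMM and MMOO.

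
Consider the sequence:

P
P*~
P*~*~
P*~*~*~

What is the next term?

P*~*~*~*~

Each term is the previous one with *~ appended.
One more step from P*~*~*~ gives the answer.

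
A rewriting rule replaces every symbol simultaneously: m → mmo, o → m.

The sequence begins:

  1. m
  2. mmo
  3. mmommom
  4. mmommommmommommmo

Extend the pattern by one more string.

φ(mmommommmommommmo) expands symbol-by-symbol to mmo mmo m mmo mmo m mmo mmo mmo m mmo mmo m mmo mmo mmo m; joining the 17 pieces gives the next term.

mmommommmommommmommommommmommommmommommom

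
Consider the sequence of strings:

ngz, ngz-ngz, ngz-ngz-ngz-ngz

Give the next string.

s(k+1) = s(k)·-·s(k) — each term doubles the last with '-' between the halves.
One more doubling of ngz-ngz-ngz-ngz gives the answer.

ngz-ngz-ngz-ngz-ngz-ngz-ngz-ngz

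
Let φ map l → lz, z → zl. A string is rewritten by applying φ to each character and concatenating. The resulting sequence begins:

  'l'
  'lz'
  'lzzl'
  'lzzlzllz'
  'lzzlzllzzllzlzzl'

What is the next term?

lzzlzllzzllzlzzlzllzlzzllzzlzllz

φ(lzzlzllzzllzlzzl) expands symbol-by-symbol to lz zl zl lz zl lz lz zl zl lz lz zl lz zl zl lz; joining the 16 pieces gives the next term.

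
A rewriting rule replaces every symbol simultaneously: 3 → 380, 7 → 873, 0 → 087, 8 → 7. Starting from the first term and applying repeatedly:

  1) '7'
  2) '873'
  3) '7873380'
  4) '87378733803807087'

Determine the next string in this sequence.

Rewriting the 17 symbols of 87378733803807087 one by one yields 7 873 380 873 7 873 380 380 7 087 380 7 087 873 087 7 873; concatenated:

78733808737873380380708738070878730877873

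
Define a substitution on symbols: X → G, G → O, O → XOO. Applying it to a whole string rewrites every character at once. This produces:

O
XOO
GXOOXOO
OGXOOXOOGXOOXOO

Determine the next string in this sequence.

XOOOGXOOXOOGXOOXOOOGXOOXOOGXOOXOO

φ(OGXOOXOOGXOOXOO) expands symbol-by-symbol to XOO O G XOO XOO G XOO XOO O G XOO XOO G XOO XOO; joining the 15 pieces gives the next term.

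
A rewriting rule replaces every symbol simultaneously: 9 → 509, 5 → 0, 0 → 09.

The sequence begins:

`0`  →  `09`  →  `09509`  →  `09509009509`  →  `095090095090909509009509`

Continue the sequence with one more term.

Applying the rule to each of the 24 symbols of 095090095090909509009509 gives the pieces 09 509 0 09 509 09 09 509 0 09 509 09 509 09 509 0 09 509 09 09 509 0 09 509, which concatenate to the answer.

09509009509090950900950909509095090095090909509009509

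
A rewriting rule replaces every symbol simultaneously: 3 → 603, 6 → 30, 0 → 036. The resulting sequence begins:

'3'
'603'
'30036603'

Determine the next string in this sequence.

6030360366033030036603

Expanding 30036603: 3→603, 0→036, 0→036, 3→603, 6→30, 6→30, 0→036, 3→603. Concatenated: 603 036 036 603 30 30 036 603.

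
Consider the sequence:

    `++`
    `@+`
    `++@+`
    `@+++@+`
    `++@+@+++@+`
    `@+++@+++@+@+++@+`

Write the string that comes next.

++@+@+++@+@+++@+++@+@+++@+

Each term (from the third on) is the two preceding terms concatenated in order: term 3 = ++·@+ = ++@+.
Continuing: ++@+@+++@+ · @+++@+++@+@+++@+ gives term 7.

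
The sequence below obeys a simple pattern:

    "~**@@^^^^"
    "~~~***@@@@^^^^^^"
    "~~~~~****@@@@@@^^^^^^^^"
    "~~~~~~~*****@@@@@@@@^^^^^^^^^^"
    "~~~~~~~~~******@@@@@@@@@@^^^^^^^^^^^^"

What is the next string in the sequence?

~~~~~~~~~~~*******@@@@@@@@@@@@^^^^^^^^^^^^^^

Each string has the form ~^{2n-1} *^{n+1} @^{2n} ^^{2n+2} (n = 1, 2, …).
For the next term, n = 6, so the run lengths are 11, 7, 12, 14.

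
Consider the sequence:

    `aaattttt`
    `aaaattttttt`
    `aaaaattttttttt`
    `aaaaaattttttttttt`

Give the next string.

aaaaaaattttttttttttt

Term n consists of n a's, followed by 2n-1 t's, where the shown terms are n = 3, 4, 5, 6.
At n = 7 the blocks have lengths 7, 13.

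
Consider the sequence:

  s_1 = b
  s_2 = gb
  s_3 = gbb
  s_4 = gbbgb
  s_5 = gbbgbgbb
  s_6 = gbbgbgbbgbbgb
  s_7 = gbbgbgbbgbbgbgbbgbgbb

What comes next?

gbbgbgbbgbbgbgbbgbgbbgbbgbgbbgbbgb

From term 3 onward, concatenate the last term with the second-to-last: gb·b = gbb, gbb·gb = gbbgb, …
The next term joins gbbgbgbbgbbgbgbbgbgbb and gbbgbgbbgbbgb.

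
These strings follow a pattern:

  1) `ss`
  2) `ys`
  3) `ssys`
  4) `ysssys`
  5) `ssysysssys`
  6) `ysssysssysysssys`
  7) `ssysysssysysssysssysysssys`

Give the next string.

ysssysssysysssysssysysssysysssysssysysssys

From term 3 onward, concatenate the second-to-last term with the last: ss·ys = ssys, ys·ssys = ysssys, …
So term 8 is ysssysssysysssys·ssysysssysysssysssysysssys.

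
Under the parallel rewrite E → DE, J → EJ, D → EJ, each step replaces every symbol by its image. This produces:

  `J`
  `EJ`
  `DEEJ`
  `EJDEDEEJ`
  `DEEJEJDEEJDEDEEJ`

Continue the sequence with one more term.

EJDEDEEJDEEJEJDEDEEJEJDEEJDEDEEJ

φ(DEEJEJDEEJDEDEEJ) expands symbol-by-symbol to EJ DE DE EJ DE EJ EJ DE DE EJ EJ DE EJ DE DE EJ; joining the 16 pieces gives the next term.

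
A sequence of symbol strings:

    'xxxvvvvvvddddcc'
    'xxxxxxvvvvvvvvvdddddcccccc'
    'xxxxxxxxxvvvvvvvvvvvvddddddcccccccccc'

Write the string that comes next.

xxxxxxxxxxxxvvvvvvvvvvvvvvvdddddddcccccccccccccc

Each string has the form x^{3n} v^{3n+3} d^{n+3} c^{4n-2} (n = 1, 2, …).
At n = 4 the blocks have lengths 12, 15, 7, 14.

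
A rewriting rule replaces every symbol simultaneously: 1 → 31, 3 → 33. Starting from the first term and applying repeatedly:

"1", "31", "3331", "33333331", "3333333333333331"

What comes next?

33333333333333333333333333333331

φ(3333333333333331) expands symbol-by-symbol to 33 33 33 33 33 33 33 33 33 33 33 33 33 33 33 31; joining the 16 pieces gives the next term.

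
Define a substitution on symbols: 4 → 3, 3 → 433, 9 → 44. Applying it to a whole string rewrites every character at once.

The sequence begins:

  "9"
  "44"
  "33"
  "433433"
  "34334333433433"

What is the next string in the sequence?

4333433433343343343334334333433433

φ(34334333433433) expands symbol-by-symbol to 433 3 433 433 3 433 433 433 3 433 433 3 433 433; joining the 14 pieces gives the next term.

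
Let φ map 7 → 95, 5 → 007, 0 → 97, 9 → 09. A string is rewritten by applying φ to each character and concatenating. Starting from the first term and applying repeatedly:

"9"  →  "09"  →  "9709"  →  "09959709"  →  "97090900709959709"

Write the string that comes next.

09959709970997979597090900709959709

Applying the rule to each of the 17 symbols of 97090900709959709 gives the pieces 09 95 97 09 97 09 97 97 95 97 09 09 007 09 95 97 09, which concatenate to the answer.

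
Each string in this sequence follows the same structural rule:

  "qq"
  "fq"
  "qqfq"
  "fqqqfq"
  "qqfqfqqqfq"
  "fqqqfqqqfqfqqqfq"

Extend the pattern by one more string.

qqfqfqqqfqfqqqfqqqfqfqqqfq

From term 3 onward, concatenate the second-to-last term with the last: qq·fq = qqfq, fq·qqfq = fqqqfq, …
The next term joins qqfqfqqqfq and fqqqfqqqfqfqqqfq.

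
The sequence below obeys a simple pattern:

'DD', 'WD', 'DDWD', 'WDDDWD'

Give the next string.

From term 3 onward, concatenate the second-to-last term with the last: DD·WD = DDWD, WD·DDWD = WDDDWD, …
The next term joins DDWD and WDDDWD.

DDWDWDDDWD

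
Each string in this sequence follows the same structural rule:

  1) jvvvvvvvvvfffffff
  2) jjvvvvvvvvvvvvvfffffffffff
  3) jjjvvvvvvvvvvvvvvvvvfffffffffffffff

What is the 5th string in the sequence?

Each string has the form j^{n-1} v^{4n+1} f^{4n-1}, where the shown terms are n = 2, 3, 4.
At n = 6 the blocks have lengths 5, 25, 23.

jjjjjvvvvvvvvvvvvvvvvvvvvvvvvvfffffffffffffffffffffff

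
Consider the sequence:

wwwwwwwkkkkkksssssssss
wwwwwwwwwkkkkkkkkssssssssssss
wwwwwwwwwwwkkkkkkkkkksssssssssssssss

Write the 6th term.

The n-th term is 2n+1 w's then 2n k's then 3n s's, where the shown terms are n = 3, 4, 5.
For term 6, n = 8, so the run lengths are 17, 16, 24.

wwwwwwwwwwwwwwwwwkkkkkkkkkkkkkkkkssssssssssssssssssssssss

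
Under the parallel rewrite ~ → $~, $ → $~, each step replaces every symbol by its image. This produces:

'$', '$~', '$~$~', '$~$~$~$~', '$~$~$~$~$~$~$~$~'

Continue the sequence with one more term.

Rewriting the 16 symbols of $~$~$~$~$~$~$~$~ one by one yields $~ $~ $~ $~ $~ $~ $~ $~ $~ $~ $~ $~ $~ $~ $~ $~; concatenated:

$~$~$~$~$~$~$~$~$~$~$~$~$~$~$~$~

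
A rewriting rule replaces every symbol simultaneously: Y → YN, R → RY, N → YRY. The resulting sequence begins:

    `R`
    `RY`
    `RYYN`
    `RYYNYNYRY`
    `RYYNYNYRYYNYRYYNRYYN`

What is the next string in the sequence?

Applying the rule to each of the 20 symbols of RYYNYNYRYYNYRYYNRYYN gives the pieces RY YN YN YRY YN YRY YN RY YN YN YRY YN RY YN YN YRY RY YN YN YRY, which concatenate to the answer.

RYYNYNYRYYNYRYYNRYYNYNYRYYNRYYNYNYRYRYYNYNYRY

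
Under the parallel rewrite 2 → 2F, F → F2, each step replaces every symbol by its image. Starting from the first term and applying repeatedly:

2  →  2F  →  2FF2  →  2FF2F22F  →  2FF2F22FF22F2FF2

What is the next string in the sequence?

2FF2F22FF22F2FF2F22F2FF22FF2F22F

Replace each of the 16 characters of 2FF2F22FF22F2FF2 in place — 2F F2 F2 2F F2 2F 2F F2 F2 2F 2F F2 2F F2 F2 2F — and concatenate.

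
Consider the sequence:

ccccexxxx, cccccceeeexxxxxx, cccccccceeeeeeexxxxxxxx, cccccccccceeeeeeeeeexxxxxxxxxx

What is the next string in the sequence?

cccccccccccceeeeeeeeeeeeexxxxxxxxxxxx

Reading off run lengths: c runs 4, 6, 8, 10; e runs 1, 4, 7, 10; x runs 4, 6, 8, 10 — each is linear in n (n = 1, 2, …).
For the next term, n = 5, so the run lengths are 12, 13, 12.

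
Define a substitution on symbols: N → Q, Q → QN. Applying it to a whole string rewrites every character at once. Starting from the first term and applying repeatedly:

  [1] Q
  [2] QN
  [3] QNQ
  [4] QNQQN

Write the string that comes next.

QNQQNQNQ

Rewriting each symbol of QNQQN: Q→QN, N→Q, Q→QN, Q→QN, N→Q, which concatenates to QN Q QN QN Q.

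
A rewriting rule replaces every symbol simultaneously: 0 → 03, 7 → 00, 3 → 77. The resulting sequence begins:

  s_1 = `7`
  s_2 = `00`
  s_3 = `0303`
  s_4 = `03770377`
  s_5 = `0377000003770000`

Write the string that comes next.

03770000030303030377000003030303

Replace each of the 16 characters of 0377000003770000 in place — 03 77 00 00 03 03 03 03 03 77 00 00 03 03 03 03 — and concatenate.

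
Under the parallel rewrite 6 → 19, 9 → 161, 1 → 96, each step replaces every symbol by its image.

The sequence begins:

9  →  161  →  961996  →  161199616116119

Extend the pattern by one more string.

961996961611611996199696199696161

Replace each of the 15 characters of 161199616116119 in place — 96 19 96 96 161 161 19 96 19 96 96 19 96 96 161 — and concatenate.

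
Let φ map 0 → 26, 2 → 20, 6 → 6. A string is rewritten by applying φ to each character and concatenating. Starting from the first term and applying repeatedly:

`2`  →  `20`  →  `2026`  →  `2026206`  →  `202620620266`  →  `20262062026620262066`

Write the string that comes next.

202620620266202620662026206202666

φ(20262062026620262066) expands symbol-by-symbol to 20 26 20 6 20 26 6 20 26 20 6 6 20 26 20 6 20 26 6 6; joining the 20 pieces gives the next term.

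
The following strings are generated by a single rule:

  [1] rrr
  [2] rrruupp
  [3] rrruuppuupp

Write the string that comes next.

rrruuppuuppuupp

The strings grow by a fixed suffix uupp each time.
One more step from rrruuppuupp gives the answer.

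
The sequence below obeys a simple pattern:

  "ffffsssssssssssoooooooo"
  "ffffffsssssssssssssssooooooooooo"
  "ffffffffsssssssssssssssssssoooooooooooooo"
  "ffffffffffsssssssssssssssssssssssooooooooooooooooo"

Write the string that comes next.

ffffffffffffsssssssssssssssssssssssssssoooooooooooooooooooo

The n-th term is 2n f's then 4n+3 s's then 3n+2 o's, where the shown terms are n = 2, 3, 4, 5.
Setting n = 6 gives 12, 27, 20 characters in each block.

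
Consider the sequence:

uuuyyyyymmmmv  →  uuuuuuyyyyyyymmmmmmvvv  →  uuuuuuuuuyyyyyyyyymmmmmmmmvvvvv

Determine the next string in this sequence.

uuuuuuuuuuuuyyyyyyyyyyymmmmmmmmmmvvvvvvv

Term n consists of 3n u's, followed by 2n+3 y's, followed by 2n+2 m's, followed by 2n-1 v's (n = 1, 2, …).
For the next term, n = 4, so the run lengths are 12, 11, 10, 7.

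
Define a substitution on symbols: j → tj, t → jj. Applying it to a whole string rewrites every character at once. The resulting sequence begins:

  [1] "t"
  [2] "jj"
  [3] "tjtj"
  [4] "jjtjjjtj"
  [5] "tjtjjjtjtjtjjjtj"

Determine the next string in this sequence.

Replace each of the 16 characters of tjtjjjtjtjtjjjtj in place — jj tj jj tj tj tj jj tj jj tj jj tj tj tj jj tj — and concatenate.

jjtjjjtjtjtjjjtjjjtjjjtjtjtjjjtj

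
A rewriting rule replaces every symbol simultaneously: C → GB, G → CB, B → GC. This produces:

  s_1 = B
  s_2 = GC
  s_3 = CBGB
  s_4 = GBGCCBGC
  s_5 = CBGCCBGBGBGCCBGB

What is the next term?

GBGCCBGBGBGCCBGCCBGCCBGBGBGCCBGC

Replace each of the 16 characters of CBGCCBGBGBGCCBGB in place — GB GC CB GB GB GC CB GC CB GC CB GB GB GC CB GC — and concatenate.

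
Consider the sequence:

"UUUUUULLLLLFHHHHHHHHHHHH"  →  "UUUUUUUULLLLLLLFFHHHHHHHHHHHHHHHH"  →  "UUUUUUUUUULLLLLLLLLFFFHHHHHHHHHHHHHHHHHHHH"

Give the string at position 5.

UUUUUUUUUUUUUULLLLLLLLLLLLLFFFFFHHHHHHHHHHHHHHHHHHHHHHHHHHHH

Term n consists of 2n U's, followed by 2n-1 L's, followed by n-2 F's, followed by 4n H's, where the shown terms are n = 3, 4, 5.
Setting n = 7 gives 14, 13, 5, 28 characters in each block.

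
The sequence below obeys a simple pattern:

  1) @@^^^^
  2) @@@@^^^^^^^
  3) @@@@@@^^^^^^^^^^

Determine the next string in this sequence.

@@@@@@@@^^^^^^^^^^^^^

The n-th term is 2n @'s then 3n+1 ^'s (n = 1, 2, …).
Setting n = 4 gives 8, 13 characters in each block.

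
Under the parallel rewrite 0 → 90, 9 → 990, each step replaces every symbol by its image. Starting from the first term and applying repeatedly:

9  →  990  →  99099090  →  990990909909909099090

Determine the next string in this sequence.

Applying the rule to each of the 21 symbols of 990990909909909099090 gives the pieces 990 990 90 990 990 90 990 90 990 990 90 990 990 90 990 90 990 990 90 990 90, which concatenate to the answer.

9909909099099090990909909909099099090990909909909099090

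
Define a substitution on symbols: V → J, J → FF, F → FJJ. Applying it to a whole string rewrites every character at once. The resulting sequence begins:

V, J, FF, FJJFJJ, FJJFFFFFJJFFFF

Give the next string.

Rewriting the 14 symbols of FJJFFFFFJJFFFF one by one yields FJJ FF FF FJJ FJJ FJJ FJJ FJJ FF FF FJJ FJJ FJJ FJJ; concatenated:

FJJFFFFFJJFJJFJJFJJFJJFFFFFJJFJJFJJFJJ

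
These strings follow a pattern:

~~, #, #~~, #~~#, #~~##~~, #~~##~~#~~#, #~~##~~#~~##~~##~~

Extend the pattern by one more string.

This is a Fibonacci-style word recurrence s(k) = s(k−1)·s(k−2): e.g. #·~~ = #~~.
The next term joins #~~##~~#~~##~~##~~ and #~~##~~#~~#.

#~~##~~#~~##~~##~~#~~##~~#~~#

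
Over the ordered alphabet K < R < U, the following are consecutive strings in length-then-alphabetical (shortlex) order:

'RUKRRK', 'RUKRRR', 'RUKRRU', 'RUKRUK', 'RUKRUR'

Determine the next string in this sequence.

Treat RUKRUR as a base-3 numeral over the given alphabet and add one, carrying through any trailing U's.

RUKRUU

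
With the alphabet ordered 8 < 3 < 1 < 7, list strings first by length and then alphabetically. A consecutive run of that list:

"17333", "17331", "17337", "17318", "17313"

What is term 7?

Stepping forward 2 times from 17313: 17313 → 17311, then the target.

17317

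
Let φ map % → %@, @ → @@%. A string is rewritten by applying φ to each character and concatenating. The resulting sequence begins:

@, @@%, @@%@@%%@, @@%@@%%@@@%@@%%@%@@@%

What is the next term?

Applying the rule to each of the 21 symbols of @@%@@%%@@@%@@%%@%@@@% gives the pieces @@% @@% %@ @@% @@% %@ %@ @@% @@% @@% %@ @@% @@% %@ %@ @@% %@ @@% @@% @@% %@, which concatenate to the answer.

@@%@@%%@@@%@@%%@%@@@%@@%@@%%@@@%@@%%@%@@@%%@@@%@@%@@%%@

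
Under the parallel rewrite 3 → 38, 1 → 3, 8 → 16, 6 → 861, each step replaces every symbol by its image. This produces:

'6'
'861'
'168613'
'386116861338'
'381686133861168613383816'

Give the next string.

Applying the rule to each of the 24 symbols of 381686133861168613383816 gives the pieces 38 16 3 861 16 861 3 38 38 16 861 3 3 861 16 861 3 38 38 16 38 16 3 861, which concatenate to the answer.

381638611686133838168613386116861338381638163861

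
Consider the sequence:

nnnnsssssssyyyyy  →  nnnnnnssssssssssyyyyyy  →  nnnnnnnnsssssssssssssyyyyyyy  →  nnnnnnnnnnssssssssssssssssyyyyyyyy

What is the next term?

nnnnnnnnnnnnsssssssssssssssssssyyyyyyyyy

Term n consists of 2n n's, followed by 3n+1 s's, followed by n+3 y's, where the shown terms are n = 2, 3, 4, 5.
At n = 6 the blocks have lengths 12, 19, 9.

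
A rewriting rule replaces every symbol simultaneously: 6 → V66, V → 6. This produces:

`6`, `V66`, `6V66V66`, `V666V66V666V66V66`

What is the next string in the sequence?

6V66V66V666V66V666V66V66V666V66V666V66V66

Applying the rule to each of the 17 symbols of V666V66V666V66V66 gives the pieces 6 V66 V66 V66 6 V66 V66 6 V66 V66 V66 6 V66 V66 6 V66 V66, which concatenate to the answer.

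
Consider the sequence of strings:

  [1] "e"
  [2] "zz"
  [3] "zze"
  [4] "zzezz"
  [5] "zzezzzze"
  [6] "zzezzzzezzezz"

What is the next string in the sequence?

This is a Fibonacci-style word recurrence s(k) = s(k−1)·s(k−2): e.g. zz·e = zze.
The next term joins zzezzzzezzezz and zzezzzze.

zzezzzzezzezzzzezzzze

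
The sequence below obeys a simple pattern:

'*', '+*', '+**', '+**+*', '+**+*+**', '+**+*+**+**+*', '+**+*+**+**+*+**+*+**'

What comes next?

+**+*+**+**+*+**+*+**+**+*+**+**+*

Each term (from the third on) is the previous term followed by the one before it: term 3 = +*·* = +**.
Continuing: +**+*+**+**+*+**+*+** · +**+*+**+**+* gives term 8.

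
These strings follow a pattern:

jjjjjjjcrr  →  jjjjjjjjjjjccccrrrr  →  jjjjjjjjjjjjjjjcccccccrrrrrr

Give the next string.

Term n consists of 4n+3 j's, followed by 3n-2 c's, followed by 2n r's (n = 1, 2, …).
At n = 4 the blocks have lengths 19, 10, 8.

jjjjjjjjjjjjjjjjjjjccccccccccrrrrrrrr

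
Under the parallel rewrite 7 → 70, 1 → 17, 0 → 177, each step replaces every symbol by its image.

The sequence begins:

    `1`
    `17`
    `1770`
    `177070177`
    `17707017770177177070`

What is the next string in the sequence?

Replace each of the 20 characters of 17707017770177177070 in place — 17 70 70 177 70 177 17 70 70 70 177 17 70 70 17 70 70 177 70 177 — and concatenate.

177070177701771770707017717707017707017770177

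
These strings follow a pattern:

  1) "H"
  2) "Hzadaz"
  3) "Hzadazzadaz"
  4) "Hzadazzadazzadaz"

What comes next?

The strings grow by a fixed suffix zadaz each time.
One more step from Hzadazzadazzadaz gives the answer.

Hzadazzadazzadazzadaz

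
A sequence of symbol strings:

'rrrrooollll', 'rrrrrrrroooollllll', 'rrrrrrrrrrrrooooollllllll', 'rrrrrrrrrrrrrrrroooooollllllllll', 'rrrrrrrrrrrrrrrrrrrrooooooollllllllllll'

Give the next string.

Reading off run lengths: r runs 4, 8, 12, 16, 20; o runs 3, 4, 5, 6, 7; l runs 4, 6, 8, 10, 12 — each is linear in n (n = 1, 2, …).
For the next term, n = 6, so the run lengths are 24, 8, 14.

rrrrrrrrrrrrrrrrrrrrrrrroooooooollllllllllllll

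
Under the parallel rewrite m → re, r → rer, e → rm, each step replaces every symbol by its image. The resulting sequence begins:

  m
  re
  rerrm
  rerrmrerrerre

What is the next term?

rerrmrerrerrererrmrerrerrmrerrerrm

Applying the rule to each of the 13 symbols of rerrmrerrerre gives the pieces rer rm rer rer re rer rm rer rer rm rer rer rm, which concatenate to the answer.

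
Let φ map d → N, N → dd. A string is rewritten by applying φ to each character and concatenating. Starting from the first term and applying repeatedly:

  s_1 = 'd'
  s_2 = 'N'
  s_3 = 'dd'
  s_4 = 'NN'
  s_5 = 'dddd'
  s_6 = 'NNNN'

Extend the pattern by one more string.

Rewriting each symbol of NNNN: N→dd, N→dd, N→dd, N→dd, which concatenates to dd dd dd dd.

dddddddd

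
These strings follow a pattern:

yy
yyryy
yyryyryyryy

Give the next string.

yyryyryyryyryyryyryyryy

s(k+1) = s(k)·r·s(k) — each term doubles the last with 'r' between the halves.
One more doubling of yyryyryyryy gives the answer.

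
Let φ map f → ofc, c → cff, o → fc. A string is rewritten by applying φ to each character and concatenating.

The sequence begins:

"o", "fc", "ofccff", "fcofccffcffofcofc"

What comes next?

Rewriting the 17 symbols of fcofccffcffofcofc one by one yields ofc cff fc ofc cff cff ofc ofc cff ofc ofc fc ofc cff fc ofc cff; concatenated:

ofccfffcofccffcffofcofccffofcofcfcofccfffcofccff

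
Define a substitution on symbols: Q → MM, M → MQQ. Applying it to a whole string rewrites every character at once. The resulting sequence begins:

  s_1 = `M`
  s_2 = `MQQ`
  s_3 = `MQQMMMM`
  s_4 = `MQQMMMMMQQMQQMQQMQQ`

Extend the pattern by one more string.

Rewriting the 19 symbols of MQQMMMMMQQMQQMQQMQQ one by one yields MQQ MM MM MQQ MQQ MQQ MQQ MQQ MM MM MQQ MM MM MQQ MM MM MQQ MM MM; concatenated:

MQQMMMMMQQMQQMQQMQQMQQMMMMMQQMMMMMQQMMMMMQQMMMM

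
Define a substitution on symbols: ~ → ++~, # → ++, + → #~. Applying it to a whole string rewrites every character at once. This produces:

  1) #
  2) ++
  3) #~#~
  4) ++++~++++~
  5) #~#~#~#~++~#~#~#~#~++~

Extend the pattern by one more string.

++++~++++~++++~++++~#~#~++~++++~++++~++++~++++~#~#~++~

φ(#~#~#~#~++~#~#~#~#~++~) expands symbol-by-symbol to ++ ++~ ++ ++~ ++ ++~ ++ ++~ #~ #~ ++~ ++ ++~ ++ ++~ ++ ++~ ++ ++~ #~ #~ ++~; joining the 22 pieces gives the next term.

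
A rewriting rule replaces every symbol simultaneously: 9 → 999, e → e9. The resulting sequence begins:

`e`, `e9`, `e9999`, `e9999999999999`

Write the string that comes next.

Replace each of the 14 characters of e9999999999999 in place — e9 999 999 999 999 999 999 999 999 999 999 999 999 999 — and concatenate.

e9999999999999999999999999999999999999999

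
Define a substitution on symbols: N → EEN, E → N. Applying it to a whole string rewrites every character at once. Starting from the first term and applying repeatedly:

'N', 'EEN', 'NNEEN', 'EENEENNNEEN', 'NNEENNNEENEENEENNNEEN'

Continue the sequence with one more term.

EENEENNNEENEENEENNNEENNNEENNNEENEENEENNNEEN

φ(NNEENNNEENEENEENNNEEN) expands symbol-by-symbol to EEN EEN N N EEN EEN EEN N N EEN N N EEN N N EEN EEN EEN N N EEN; joining the 21 pieces gives the next term.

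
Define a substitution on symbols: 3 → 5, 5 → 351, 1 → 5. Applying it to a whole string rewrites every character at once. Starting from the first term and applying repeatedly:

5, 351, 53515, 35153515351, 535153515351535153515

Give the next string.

3515351535153515351535153515351535153515351

Applying the rule to each of the 21 symbols of 535153515351535153515 gives the pieces 351 5 351 5 351 5 351 5 351 5 351 5 351 5 351 5 351 5 351 5 351, which concatenate to the answer.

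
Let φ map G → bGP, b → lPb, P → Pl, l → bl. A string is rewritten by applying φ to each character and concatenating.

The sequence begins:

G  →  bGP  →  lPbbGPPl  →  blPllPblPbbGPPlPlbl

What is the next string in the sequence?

lPbblPlblblPllPbblPllPblPbbGPPlPlblPlbllPbbl

Applying the rule to each of the 19 symbols of blPllPblPbbGPPlPlbl gives the pieces lPb bl Pl bl bl Pl lPb bl Pl lPb lPb bGP Pl Pl bl Pl bl lPb bl, which concatenate to the answer.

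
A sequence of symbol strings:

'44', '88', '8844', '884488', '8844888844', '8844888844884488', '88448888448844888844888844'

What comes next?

This is a Fibonacci-style word recurrence s(k) = s(k−1)·s(k−2): e.g. 88·44 = 8844.
The next term joins 88448888448844888844888844 and 8844888844884488.

884488884488448888448888448844888844884488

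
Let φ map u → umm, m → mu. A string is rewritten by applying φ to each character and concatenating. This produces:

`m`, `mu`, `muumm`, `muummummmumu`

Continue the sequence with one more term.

muummummmumuummmumumuummmuumm

Rewriting each symbol of muummummmumu: m→mu, u→umm, u→umm, m→mu, m→mu, u→umm, m→mu, m→mu, m→mu, u→umm, m→mu, u→umm, which concatenates to mu umm umm mu mu umm mu mu mu umm mu umm.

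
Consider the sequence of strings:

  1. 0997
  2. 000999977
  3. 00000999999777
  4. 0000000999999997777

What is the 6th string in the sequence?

The n-th term is 2n-1 0's then 2n 9's then n 7's (n = 1, 2, …).
At n = 6 the blocks have lengths 11, 12, 6.

00000000000999999999999777777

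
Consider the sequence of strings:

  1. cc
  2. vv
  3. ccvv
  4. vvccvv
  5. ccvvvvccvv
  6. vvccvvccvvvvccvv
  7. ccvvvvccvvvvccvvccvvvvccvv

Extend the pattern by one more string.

vvccvvccvvvvccvvccvvvvccvvvvccvvccvvvvccvv

From term 3 onward, concatenate the second-to-last term with the last: cc·vv = ccvv, vv·ccvv = vvccvv, …
The next term joins vvccvvccvvvvccvv and ccvvvvccvvvvccvvccvvvvccvv.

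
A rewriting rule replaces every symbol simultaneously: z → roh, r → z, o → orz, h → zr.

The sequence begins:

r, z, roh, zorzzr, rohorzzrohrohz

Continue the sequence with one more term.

zorzzrorzzrohrohzorzzrzorzzrroh

Applying the rule to each of the 14 symbols of rohorzzrohrohz gives the pieces z orz zr orz z roh roh z orz zr z orz zr roh, which concatenate to the answer.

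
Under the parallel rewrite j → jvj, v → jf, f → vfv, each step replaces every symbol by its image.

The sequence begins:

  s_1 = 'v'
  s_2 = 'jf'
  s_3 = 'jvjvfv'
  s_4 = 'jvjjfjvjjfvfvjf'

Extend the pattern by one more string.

Rewriting the 15 symbols of jvjjfjvjjfvfvjf one by one yields jvj jf jvj jvj vfv jvj jf jvj jvj vfv jf vfv jf jvj vfv; concatenated:

jvjjfjvjjvjvfvjvjjfjvjjvjvfvjfvfvjfjvjvfv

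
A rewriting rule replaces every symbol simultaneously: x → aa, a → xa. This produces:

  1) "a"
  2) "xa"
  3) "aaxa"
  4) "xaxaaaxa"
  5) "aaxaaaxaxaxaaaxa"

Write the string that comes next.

Rewriting the 16 symbols of aaxaaaxaxaxaaaxa one by one yields xa xa aa xa xa xa aa xa aa xa aa xa xa xa aa xa; concatenated:

xaxaaaxaxaxaaaxaaaxaaaxaxaxaaaxa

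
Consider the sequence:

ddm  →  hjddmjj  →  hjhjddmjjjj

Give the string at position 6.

hjhjhjhjhjddmjjjjjjjjjj

s(k+1) = hj·s(k)·jj, so each term gains hj as a prefix and jj as a suffix.
From hjhjddmjjjj, 3 further steps: hjhjddmjjjj → hjhjhjddmjjjjjj → hjhjhjhjddmjjjjjjjj → (answer).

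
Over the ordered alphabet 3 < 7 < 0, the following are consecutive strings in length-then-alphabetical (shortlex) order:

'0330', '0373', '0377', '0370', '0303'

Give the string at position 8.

Continuing the enumeration 3 steps past 0303: 0303 → 0307 → 0300 → (answer).

0733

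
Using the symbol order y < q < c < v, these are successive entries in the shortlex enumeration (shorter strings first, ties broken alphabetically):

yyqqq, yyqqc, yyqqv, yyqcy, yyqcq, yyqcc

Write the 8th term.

Stepping forward 2 times from yyqcc: yyqcc → yyqcv, then the target.

yyqvy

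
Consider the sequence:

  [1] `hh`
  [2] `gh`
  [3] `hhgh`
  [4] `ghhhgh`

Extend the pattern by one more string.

This is a Fibonacci-style word recurrence s(k) = s(k−2)·s(k−1): e.g. hh·gh = hhgh.
So term 5 is hhgh·ghhhgh.

hhghghhhgh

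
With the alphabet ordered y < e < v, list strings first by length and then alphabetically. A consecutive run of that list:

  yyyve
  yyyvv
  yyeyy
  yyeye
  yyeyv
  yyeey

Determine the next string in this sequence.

yyeee

Treat yyeey as a base-3 numeral over the given alphabet and add one, carrying through any trailing v's.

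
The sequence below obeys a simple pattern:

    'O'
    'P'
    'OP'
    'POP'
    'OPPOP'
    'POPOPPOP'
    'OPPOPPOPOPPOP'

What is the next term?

POPOPPOPOPPOPPOPOPPOP

From term 3 onward, concatenate the second-to-last term with the last: O·P = OP, P·OP = POP, …
The next term joins POPOPPOP and OPPOPPOPOPPOP.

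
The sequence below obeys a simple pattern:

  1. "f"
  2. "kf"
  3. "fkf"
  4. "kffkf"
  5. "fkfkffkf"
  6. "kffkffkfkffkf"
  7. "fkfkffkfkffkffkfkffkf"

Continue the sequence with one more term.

This is a Fibonacci-style word recurrence s(k) = s(k−2)·s(k−1): e.g. f·kf = fkf.
The next term joins kffkffkfkffkf and fkfkffkfkffkffkfkffkf.

kffkffkfkffkffkfkffkfkffkffkfkffkf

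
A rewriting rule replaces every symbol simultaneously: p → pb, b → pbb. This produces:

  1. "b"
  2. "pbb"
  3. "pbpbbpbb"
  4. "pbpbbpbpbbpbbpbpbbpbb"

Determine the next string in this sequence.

φ(pbpbbpbpbbpbbpbpbbpbb) expands symbol-by-symbol to pb pbb pb pbb pbb pb pbb pb pbb pbb pb pbb pbb pb pbb pb pbb pbb pb pbb pbb; joining the 21 pieces gives the next term.

pbpbbpbpbbpbbpbpbbpbpbbpbbpbpbbpbbpbpbbpbpbbpbbpbpbbpbb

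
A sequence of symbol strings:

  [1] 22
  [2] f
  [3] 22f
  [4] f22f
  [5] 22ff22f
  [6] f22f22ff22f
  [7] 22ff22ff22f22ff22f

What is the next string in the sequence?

From term 3 onward, concatenate the second-to-last term with the last: 22·f = 22f, f·22f = f22f, …
Continuing: f22f22ff22f · 22ff22ff22f22ff22f gives term 8.

f22f22ff22f22ff22ff22f22ff22f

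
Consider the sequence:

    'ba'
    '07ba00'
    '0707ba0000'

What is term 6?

0707070707ba0000000000

Each term wraps the previous one in 07 on the left and 00 on the right.
From 0707ba0000, 3 further steps: 0707ba0000 → 070707ba000000 → 07070707ba00000000 → (answer).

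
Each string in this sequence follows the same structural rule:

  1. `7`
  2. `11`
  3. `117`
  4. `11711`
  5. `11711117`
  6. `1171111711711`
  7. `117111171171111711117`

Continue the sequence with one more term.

This is a Fibonacci-style word recurrence s(k) = s(k−1)·s(k−2): e.g. 11·7 = 117.
So term 8 is 117111171171111711117·1171111711711.

1171111711711117111171171111711711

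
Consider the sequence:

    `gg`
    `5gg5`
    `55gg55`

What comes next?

Each term wraps the previous one in 5 on the left and 5 on the right.
Applying this once more to 55gg55:

555gg555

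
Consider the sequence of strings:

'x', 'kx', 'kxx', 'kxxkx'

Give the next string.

Each term (from the third on) is the previous term followed by the one before it: term 3 = kx·x = kxx.
The next term joins kxxkx and kxx.

kxxkxkxx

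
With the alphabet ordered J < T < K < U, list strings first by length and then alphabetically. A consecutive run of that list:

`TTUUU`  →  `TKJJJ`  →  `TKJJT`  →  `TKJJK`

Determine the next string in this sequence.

TKJJU

The successor of TKJJK increments the rightmost position that isn't already U and resets every position after it to J.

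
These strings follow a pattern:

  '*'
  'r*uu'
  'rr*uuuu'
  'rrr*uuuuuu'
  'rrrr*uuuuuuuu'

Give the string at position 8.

rrrrrrr*uuuuuuuuuuuuuu

Each term wraps the previous one in r on the left and uu on the right.
From rrrr*uuuuuuuu, 3 further steps: rrrr*uuuuuuuu → rrrrr*uuuuuuuuuu → rrrrrr*uuuuuuuuuuuu → (answer).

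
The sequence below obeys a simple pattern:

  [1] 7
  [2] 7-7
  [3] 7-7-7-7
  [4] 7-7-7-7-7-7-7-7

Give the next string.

Each string is two copies of the previous one joined by '-'.
Doubling 7-7-7-7-7-7-7-7 with '-' between the halves:

7-7-7-7-7-7-7-7-7-7-7-7-7-7-7-7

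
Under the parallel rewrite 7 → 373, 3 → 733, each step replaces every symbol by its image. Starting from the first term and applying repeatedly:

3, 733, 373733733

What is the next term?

Expanding 373733733: 3→733, 7→373, 3→733, 7→373, 3→733, 3→733, 7→373, 3→733, 3→733. Concatenated: 733 373 733 373 733 733 373 733 733.

733373733373733733373733733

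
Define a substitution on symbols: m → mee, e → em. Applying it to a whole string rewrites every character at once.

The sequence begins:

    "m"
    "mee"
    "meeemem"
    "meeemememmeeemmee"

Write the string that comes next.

meeemememmeeemmeeemmeemeeemememmeemeeemem

Replace each of the 17 characters of meeemememmeeemmee in place — mee em em em mee em mee em mee mee em em em mee mee em em — and concatenate.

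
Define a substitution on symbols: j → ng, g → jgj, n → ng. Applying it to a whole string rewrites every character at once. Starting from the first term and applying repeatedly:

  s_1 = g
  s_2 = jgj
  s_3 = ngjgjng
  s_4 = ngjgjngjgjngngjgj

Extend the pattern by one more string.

ngjgjngjgjngngjgjngjgjngngjgjngjgjngjgjng

φ(ngjgjngjgjngngjgj) expands symbol-by-symbol to ng jgj ng jgj ng ng jgj ng jgj ng ng jgj ng jgj ng jgj ng; joining the 17 pieces gives the next term.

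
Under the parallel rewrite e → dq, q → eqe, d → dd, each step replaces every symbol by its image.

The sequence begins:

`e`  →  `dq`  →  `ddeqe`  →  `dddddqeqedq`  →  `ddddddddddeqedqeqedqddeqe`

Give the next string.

dddddddddddddddddddddqeqedqddeqedqeqedqddeqedddddqeqedq

Replace each of the 25 characters of ddddddddddeqedqeqedqddeqe in place — dd dd dd dd dd dd dd dd dd dd dq eqe dq dd eqe dq eqe dq dd eqe dd dd dq eqe dq — and concatenate.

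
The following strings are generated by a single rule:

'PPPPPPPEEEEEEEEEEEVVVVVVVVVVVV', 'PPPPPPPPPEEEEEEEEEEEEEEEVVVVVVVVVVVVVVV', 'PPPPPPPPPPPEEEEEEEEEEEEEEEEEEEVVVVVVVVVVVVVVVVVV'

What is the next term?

The n-th term is 2n+1 P's then 4n-1 E's then 3n+3 V's, where the shown terms are n = 3, 4, 5.
For the next term, n = 6, so the run lengths are 13, 23, 21.

PPPPPPPPPPPPPEEEEEEEEEEEEEEEEEEEEEEEVVVVVVVVVVVVVVVVVVVVV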